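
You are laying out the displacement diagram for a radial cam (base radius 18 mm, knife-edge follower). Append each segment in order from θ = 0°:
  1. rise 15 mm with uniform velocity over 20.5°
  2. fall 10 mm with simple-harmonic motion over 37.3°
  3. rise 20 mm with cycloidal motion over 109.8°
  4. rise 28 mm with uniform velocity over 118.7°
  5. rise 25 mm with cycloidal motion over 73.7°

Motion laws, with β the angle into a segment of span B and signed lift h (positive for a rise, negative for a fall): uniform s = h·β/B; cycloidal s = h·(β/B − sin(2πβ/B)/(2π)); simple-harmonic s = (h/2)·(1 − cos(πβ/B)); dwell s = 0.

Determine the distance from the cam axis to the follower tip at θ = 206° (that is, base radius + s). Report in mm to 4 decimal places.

seg 1 [0°–20.5°] uniform, h=15: full span → s += 15 → s = 15.0000
seg 2 [20.5°–57.8°] simple-harmonic, h=-10: full span → s += -10 → s = 5.0000
seg 3 [57.8°–167.6°] cycloidal, h=20: full span → s += 20 → s = 25.0000
seg 4 [167.6°–286.3°] uniform, h=28: θ=206° here. β=38.4, B=118.7. 28·38.4/118.7 = 9.0581 → s = 34.0581
radial distance = base radius + s = 18 + 34.0581 = 52.0581

52.0581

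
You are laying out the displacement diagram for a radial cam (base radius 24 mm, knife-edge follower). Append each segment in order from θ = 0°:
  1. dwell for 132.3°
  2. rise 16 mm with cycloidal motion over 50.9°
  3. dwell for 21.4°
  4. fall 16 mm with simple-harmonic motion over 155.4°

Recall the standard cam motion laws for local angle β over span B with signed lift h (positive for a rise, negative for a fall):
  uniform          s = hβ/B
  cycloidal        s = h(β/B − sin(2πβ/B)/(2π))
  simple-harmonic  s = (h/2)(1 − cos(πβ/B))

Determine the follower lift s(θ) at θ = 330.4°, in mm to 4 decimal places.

seg 1 [0°–132.3°] dwell: s stays 0.0000
seg 2 [132.3°–183.2°] cycloidal, h=16: full span → s += 16 → s = 16.0000
seg 3 [183.2°–204.6°] dwell: s stays 16.0000
seg 4 [204.6°–360°] simple-harmonic, h=-16: θ=330.4° here. β=125.8, B=155.4. -16/2·(1 − cos(π·0.8095)) = -14.6099 → s = 1.3901

1.3901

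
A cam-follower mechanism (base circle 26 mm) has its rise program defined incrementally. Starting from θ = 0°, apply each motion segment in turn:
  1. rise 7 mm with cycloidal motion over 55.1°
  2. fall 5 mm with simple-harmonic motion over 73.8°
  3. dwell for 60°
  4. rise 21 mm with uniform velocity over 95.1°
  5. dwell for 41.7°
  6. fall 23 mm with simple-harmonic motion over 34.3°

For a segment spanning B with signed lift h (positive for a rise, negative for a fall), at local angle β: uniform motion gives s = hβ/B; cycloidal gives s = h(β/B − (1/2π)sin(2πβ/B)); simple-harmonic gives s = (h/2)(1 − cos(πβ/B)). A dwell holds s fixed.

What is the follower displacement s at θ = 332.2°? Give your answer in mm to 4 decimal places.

seg 1 [0°–55.1°] cycloidal, h=7: full span → s += 7 → s = 7.0000
seg 2 [55.1°–128.9°] simple-harmonic, h=-5: full span → s += -5 → s = 2.0000
seg 3 [128.9°–188.9°] dwell: s stays 2.0000
seg 4 [188.9°–284°] uniform, h=21: full span → s += 21 → s = 23.0000
seg 5 [284°–325.7°] dwell: s stays 23.0000
seg 6 [325.7°–360°] simple-harmonic, h=-23: θ=332.2° here. β=6.5, B=34.3. -23/2·(1 − cos(π·0.1895)) = -1.9785 → s = 21.0215

21.0215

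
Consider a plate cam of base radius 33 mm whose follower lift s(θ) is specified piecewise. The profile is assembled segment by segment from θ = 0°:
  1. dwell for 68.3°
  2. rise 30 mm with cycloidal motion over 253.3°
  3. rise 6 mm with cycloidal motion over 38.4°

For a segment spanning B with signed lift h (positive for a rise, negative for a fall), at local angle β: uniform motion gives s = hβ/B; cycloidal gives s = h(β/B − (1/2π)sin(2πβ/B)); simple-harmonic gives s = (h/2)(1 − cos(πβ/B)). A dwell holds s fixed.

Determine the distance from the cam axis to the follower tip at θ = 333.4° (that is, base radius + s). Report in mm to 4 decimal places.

seg 1 [0°–68.3°] dwell: s stays 0.0000
seg 2 [68.3°–321.6°] cycloidal, h=30: full span → s += 30 → s = 30.0000
seg 3 [321.6°–360°] cycloidal, h=6: θ=333.4° here. β=11.8, B=38.4. 6·(0.3073 − sin(2π·0.3073)/(2π)) = 0.9500 → s = 30.9500
radial distance = base radius + s = 33 + 30.9500 = 63.9500

63.9500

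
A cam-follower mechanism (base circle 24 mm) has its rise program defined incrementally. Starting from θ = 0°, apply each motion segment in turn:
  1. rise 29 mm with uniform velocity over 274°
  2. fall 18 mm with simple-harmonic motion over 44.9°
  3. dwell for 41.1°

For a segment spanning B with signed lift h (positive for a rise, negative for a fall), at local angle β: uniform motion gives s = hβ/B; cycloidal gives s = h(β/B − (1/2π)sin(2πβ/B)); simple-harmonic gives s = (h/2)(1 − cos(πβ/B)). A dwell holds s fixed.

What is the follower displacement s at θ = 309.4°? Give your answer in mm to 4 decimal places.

seg 1 [0°–274°] uniform, h=29: full span → s += 29 → s = 29.0000
seg 2 [274°–318.9°] simple-harmonic, h=-18: θ=309.4° here. β=35.4, B=44.9. -18/2·(1 − cos(π·0.7884)) = -16.0839 → s = 12.9161

12.9161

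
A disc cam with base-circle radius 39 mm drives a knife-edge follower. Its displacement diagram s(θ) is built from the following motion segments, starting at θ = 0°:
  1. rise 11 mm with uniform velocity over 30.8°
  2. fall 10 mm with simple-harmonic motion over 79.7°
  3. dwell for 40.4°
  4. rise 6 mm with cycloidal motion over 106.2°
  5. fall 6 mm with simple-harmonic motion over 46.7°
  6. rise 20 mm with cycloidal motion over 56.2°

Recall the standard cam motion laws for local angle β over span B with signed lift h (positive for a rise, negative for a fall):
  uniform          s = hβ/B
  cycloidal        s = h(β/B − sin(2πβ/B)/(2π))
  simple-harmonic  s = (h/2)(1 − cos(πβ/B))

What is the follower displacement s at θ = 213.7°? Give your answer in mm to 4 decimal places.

seg 1 [0°–30.8°] uniform, h=11: full span → s += 11 → s = 11.0000
seg 2 [30.8°–110.5°] simple-harmonic, h=-10: full span → s += -10 → s = 1.0000
seg 3 [110.5°–150.9°] dwell: s stays 1.0000
seg 4 [150.9°–257.1°] cycloidal, h=6: θ=213.7° here. β=62.8, B=106.2. 6·(0.5913 − sin(2π·0.5913)/(2π)) = 4.0665 → s = 5.0665

5.0665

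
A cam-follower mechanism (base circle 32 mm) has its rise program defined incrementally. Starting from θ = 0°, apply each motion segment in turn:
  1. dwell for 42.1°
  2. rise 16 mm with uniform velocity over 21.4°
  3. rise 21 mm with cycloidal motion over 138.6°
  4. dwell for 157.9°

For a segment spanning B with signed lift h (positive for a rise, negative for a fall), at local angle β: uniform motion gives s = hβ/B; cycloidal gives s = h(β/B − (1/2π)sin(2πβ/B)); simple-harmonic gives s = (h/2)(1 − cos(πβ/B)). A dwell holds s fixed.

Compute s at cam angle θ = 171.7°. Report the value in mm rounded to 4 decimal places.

seg 1 [0°–42.1°] dwell: s stays 0.0000
seg 2 [42.1°–63.5°] uniform, h=16: full span → s += 16 → s = 16.0000
seg 3 [63.5°–202.1°] cycloidal, h=21: θ=171.7° here. β=108.2, B=138.6. 21·(0.7807 − sin(2π·0.7807)/(2π)) = 19.6744 → s = 35.6744

35.6744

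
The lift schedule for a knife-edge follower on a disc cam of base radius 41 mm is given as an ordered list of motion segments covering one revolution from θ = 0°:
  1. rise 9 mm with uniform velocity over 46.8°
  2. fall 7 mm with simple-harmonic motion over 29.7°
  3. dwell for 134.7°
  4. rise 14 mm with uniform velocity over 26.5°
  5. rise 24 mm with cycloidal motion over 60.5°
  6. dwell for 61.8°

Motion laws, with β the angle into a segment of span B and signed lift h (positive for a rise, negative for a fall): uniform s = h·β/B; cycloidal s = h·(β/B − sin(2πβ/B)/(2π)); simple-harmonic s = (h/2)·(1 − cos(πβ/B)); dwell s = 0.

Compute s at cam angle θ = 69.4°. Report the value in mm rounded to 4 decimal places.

seg 1 [0°–46.8°] uniform, h=9: full span → s += 9 → s = 9.0000
seg 2 [46.8°–76.5°] simple-harmonic, h=-7: θ=69.4° here. β=22.6, B=29.7. -7/2·(1 − cos(π·0.7609)) = -6.0585 → s = 2.9415

2.9415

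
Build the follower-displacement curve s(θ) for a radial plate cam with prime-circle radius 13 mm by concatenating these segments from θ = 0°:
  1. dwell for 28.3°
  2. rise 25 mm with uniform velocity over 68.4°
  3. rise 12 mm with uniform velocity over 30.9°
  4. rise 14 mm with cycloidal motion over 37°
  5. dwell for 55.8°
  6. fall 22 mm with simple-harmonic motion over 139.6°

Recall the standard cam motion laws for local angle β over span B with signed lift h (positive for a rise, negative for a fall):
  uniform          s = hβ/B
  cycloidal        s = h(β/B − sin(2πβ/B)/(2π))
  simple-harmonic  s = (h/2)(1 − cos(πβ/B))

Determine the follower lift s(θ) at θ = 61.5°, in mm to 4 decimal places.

seg 1 [0°–28.3°] dwell: s stays 0.0000
seg 2 [28.3°–96.7°] uniform, h=25: θ=61.5° here. β=33.2, B=68.4. 25·33.2/68.4 = 12.1345 → s = 12.1345

12.1345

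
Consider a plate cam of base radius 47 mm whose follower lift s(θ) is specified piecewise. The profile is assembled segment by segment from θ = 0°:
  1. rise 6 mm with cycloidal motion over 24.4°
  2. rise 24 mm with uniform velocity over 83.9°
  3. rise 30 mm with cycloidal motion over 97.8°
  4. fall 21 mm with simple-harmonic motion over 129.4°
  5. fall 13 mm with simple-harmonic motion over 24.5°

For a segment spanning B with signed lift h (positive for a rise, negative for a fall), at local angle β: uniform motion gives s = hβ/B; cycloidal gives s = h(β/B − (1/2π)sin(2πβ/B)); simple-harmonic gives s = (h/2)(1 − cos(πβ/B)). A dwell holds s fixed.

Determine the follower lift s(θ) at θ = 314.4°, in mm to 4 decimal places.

seg 1 [0°–24.4°] cycloidal, h=6: full span → s += 6 → s = 6.0000
seg 2 [24.4°–108.3°] uniform, h=24: full span → s += 24 → s = 30.0000
seg 3 [108.3°–206.1°] cycloidal, h=30: full span → s += 30 → s = 60.0000
seg 4 [206.1°–335.5°] simple-harmonic, h=-21: θ=314.4° here. β=108.3, B=129.4. -21/2·(1 − cos(π·0.8369)) = -19.6522 → s = 40.3478

40.3478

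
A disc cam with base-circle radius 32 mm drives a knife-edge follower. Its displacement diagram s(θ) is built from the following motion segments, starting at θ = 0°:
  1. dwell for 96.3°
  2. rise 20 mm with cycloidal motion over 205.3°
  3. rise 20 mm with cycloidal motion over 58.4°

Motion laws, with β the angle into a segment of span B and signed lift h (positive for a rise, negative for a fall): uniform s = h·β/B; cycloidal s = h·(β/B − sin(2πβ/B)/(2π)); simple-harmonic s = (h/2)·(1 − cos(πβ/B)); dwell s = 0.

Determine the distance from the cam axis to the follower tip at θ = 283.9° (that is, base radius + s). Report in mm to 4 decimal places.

seg 1 [0°–96.3°] dwell: s stays 0.0000
seg 2 [96.3°–301.6°] cycloidal, h=20: θ=283.9° here. β=187.6, B=205.3. 20·(0.9138 − sin(2π·0.9138)/(2π)) = 19.9169 → s = 19.9169
radial distance = base radius + s = 32 + 19.9169 = 51.9169

51.9169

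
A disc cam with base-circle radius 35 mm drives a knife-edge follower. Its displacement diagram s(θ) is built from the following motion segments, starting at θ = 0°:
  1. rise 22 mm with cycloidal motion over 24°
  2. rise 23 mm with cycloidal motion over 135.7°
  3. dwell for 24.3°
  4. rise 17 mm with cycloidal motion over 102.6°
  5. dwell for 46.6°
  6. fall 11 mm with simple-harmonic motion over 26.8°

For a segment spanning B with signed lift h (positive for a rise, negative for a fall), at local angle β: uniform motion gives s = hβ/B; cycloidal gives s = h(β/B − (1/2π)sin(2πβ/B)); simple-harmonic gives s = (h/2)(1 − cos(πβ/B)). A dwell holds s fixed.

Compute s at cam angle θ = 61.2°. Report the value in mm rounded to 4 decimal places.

seg 1 [0°–24°] cycloidal, h=22: full span → s += 22 → s = 22.0000
seg 2 [24°–159.7°] cycloidal, h=23: θ=61.2° here. β=37.2, B=135.7. 23·(0.2741 − sin(2π·0.2741)/(2π)) = 2.6865 → s = 24.6865

24.6865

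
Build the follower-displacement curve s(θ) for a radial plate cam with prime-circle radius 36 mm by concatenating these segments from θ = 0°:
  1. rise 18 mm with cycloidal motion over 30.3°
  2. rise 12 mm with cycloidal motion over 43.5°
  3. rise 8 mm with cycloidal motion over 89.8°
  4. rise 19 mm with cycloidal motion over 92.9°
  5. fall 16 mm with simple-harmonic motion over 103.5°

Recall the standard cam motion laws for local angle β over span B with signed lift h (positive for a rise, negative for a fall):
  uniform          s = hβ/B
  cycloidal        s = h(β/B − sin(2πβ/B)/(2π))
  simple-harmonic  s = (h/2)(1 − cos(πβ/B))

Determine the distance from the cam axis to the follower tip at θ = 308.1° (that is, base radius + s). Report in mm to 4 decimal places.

seg 1 [0°–30.3°] cycloidal, h=18: full span → s += 18 → s = 18.0000
seg 2 [30.3°–73.8°] cycloidal, h=12: full span → s += 12 → s = 30.0000
seg 3 [73.8°–163.6°] cycloidal, h=8: full span → s += 8 → s = 38.0000
seg 4 [163.6°–256.5°] cycloidal, h=19: full span → s += 19 → s = 57.0000
seg 5 [256.5°–360°] simple-harmonic, h=-16: θ=308.1° here. β=51.6, B=103.5. -16/2·(1 − cos(π·0.4986)) = -7.9636 → s = 49.0364
radial distance = base radius + s = 36 + 49.0364 = 85.0364

85.0364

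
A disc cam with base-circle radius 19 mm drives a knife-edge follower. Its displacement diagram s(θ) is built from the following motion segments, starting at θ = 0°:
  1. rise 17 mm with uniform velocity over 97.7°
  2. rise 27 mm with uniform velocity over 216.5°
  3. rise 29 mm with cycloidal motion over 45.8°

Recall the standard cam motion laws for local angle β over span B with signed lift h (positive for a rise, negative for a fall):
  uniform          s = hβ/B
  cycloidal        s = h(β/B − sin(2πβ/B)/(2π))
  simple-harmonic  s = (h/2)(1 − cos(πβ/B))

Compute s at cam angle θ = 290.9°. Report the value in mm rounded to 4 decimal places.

seg 1 [0°–97.7°] uniform, h=17: full span → s += 17 → s = 17.0000
seg 2 [97.7°–314.2°] uniform, h=27: θ=290.9° here. β=193.2, B=216.5. 27·193.2/216.5 = 24.0942 → s = 41.0942

41.0942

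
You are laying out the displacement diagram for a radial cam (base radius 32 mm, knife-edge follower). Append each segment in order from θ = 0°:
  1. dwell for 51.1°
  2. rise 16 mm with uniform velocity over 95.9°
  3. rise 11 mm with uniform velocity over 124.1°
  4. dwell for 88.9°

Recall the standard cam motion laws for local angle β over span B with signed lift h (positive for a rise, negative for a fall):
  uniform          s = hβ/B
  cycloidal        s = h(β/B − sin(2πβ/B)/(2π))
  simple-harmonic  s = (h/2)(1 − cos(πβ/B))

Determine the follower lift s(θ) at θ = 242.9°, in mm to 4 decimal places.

seg 1 [0°–51.1°] dwell: s stays 0.0000
seg 2 [51.1°–147°] uniform, h=16: full span → s += 16 → s = 16.0000
seg 3 [147°–271.1°] uniform, h=11: θ=242.9° here. β=95.9, B=124.1. 11·95.9/124.1 = 8.5004 → s = 24.5004

24.5004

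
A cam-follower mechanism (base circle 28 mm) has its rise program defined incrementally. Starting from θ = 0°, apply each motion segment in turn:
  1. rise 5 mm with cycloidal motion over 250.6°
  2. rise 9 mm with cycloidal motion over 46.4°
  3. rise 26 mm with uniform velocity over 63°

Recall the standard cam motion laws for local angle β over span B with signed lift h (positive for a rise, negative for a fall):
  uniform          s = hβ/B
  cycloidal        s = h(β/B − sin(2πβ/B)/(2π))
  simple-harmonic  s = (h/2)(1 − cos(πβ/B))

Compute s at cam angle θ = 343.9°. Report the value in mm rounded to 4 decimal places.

seg 1 [0°–250.6°] cycloidal, h=5: full span → s += 5 → s = 5.0000
seg 2 [250.6°–297°] cycloidal, h=9: full span → s += 9 → s = 14.0000
seg 3 [297°–360°] uniform, h=26: θ=343.9° here. β=46.9, B=63. 26·46.9/63 = 19.3556 → s = 33.3556

33.3556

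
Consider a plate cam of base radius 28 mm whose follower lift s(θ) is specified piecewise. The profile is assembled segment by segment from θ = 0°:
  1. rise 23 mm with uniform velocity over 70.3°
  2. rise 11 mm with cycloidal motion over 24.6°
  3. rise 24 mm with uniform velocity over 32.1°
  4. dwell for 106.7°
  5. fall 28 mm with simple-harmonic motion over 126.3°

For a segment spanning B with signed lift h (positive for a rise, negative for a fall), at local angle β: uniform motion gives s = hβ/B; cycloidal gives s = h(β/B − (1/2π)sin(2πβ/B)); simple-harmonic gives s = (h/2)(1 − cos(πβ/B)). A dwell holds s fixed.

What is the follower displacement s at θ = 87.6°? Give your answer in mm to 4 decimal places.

seg 1 [0°–70.3°] uniform, h=23: full span → s += 23 → s = 23.0000
seg 2 [70.3°–94.9°] cycloidal, h=11: θ=87.6° here. β=17.3, B=24.6. 11·(0.7033 − sin(2π·0.7033)/(2π)) = 9.4115 → s = 32.4115

32.4115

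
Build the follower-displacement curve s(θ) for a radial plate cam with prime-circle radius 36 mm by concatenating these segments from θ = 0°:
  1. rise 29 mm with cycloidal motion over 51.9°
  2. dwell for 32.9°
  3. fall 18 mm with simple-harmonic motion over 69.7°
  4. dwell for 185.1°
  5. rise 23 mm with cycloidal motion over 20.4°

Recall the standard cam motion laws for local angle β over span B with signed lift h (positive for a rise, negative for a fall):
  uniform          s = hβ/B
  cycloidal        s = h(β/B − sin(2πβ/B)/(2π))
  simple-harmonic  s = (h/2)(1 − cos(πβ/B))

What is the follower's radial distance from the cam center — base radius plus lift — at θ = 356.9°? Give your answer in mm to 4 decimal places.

seg 1 [0°–51.9°] cycloidal, h=29: full span → s += 29 → s = 29.0000
seg 2 [51.9°–84.8°] dwell: s stays 29.0000
seg 3 [84.8°–154.5°] simple-harmonic, h=-18: full span → s += -18 → s = 11.0000
seg 4 [154.5°–339.6°] dwell: s stays 11.0000
seg 5 [339.6°–360°] cycloidal, h=23: θ=356.9° here. β=17.3, B=20.4. 23·(0.8480 − sin(2π·0.8480)/(2π)) = 22.4926 → s = 33.4926
radial distance = base radius + s = 36 + 33.4926 = 69.4926

69.4926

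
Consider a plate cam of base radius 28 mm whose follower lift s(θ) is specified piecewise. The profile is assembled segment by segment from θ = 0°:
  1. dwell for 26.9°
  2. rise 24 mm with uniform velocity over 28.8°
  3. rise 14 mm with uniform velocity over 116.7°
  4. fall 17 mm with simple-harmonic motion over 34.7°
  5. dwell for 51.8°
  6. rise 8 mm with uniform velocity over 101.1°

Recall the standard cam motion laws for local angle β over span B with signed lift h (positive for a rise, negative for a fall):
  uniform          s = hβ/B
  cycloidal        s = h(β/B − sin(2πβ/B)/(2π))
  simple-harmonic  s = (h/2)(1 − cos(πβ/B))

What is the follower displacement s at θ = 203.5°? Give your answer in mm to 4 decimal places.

seg 1 [0°–26.9°] dwell: s stays 0.0000
seg 2 [26.9°–55.7°] uniform, h=24: full span → s += 24 → s = 24.0000
seg 3 [55.7°–172.4°] uniform, h=14: full span → s += 14 → s = 38.0000
seg 4 [172.4°–207.1°] simple-harmonic, h=-17: θ=203.5° here. β=31.1, B=34.7. -17/2·(1 − cos(π·0.8963)) = -16.5525 → s = 21.4475

21.4475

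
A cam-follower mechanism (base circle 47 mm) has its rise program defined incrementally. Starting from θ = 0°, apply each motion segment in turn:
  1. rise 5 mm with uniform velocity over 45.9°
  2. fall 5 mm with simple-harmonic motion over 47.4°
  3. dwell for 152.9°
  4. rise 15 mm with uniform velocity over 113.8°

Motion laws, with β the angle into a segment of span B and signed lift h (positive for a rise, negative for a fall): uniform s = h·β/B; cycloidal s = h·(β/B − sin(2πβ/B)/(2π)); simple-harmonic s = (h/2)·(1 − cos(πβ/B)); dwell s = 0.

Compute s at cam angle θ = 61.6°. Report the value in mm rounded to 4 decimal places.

seg 1 [0°–45.9°] uniform, h=5: full span → s += 5 → s = 5.0000
seg 2 [45.9°–93.3°] simple-harmonic, h=-5: θ=61.6° here. β=15.7, B=47.4. -5/2·(1 − cos(π·0.3312)) = -1.2357 → s = 3.7643

3.7643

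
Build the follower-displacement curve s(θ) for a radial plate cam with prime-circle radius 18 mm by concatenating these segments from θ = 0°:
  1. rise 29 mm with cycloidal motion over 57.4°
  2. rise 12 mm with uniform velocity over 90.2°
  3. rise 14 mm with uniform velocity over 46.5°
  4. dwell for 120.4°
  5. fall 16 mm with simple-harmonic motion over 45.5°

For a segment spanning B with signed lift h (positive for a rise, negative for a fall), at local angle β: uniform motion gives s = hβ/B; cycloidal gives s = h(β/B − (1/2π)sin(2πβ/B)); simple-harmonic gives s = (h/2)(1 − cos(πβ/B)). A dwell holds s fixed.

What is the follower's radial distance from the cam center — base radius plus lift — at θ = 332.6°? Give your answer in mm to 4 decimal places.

seg 1 [0°–57.4°] cycloidal, h=29: full span → s += 29 → s = 29.0000
seg 2 [57.4°–147.6°] uniform, h=12: full span → s += 12 → s = 41.0000
seg 3 [147.6°–194.1°] uniform, h=14: full span → s += 14 → s = 55.0000
seg 4 [194.1°–314.5°] dwell: s stays 55.0000
seg 5 [314.5°–360°] simple-harmonic, h=-16: θ=332.6° here. β=18.1, B=45.5. -16/2·(1 − cos(π·0.3978)) = -5.4754 → s = 49.5246
radial distance = base radius + s = 18 + 49.5246 = 67.5246

67.5246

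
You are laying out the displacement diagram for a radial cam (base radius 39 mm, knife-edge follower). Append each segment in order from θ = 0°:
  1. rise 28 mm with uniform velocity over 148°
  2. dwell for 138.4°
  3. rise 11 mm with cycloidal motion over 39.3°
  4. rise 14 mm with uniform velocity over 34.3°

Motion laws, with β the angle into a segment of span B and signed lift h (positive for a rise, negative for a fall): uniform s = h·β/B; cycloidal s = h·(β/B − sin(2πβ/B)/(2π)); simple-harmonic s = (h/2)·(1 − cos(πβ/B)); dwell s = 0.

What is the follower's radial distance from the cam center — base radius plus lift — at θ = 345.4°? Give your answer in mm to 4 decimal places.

seg 1 [0°–148°] uniform, h=28: full span → s += 28 → s = 28.0000
seg 2 [148°–286.4°] dwell: s stays 28.0000
seg 3 [286.4°–325.7°] cycloidal, h=11: full span → s += 11 → s = 39.0000
seg 4 [325.7°–360°] uniform, h=14: θ=345.4° here. β=19.7, B=34.3. 14·19.7/34.3 = 8.0408 → s = 47.0408
radial distance = base radius + s = 39 + 47.0408 = 86.0408

86.0408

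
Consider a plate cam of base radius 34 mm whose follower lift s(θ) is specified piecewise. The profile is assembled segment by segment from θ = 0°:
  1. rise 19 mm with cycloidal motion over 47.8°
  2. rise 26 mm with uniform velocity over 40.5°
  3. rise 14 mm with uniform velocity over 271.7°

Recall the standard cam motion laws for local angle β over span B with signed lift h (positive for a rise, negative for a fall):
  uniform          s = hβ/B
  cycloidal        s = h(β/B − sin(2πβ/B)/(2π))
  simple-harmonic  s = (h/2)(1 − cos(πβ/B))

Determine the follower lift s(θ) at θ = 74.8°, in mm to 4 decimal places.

seg 1 [0°–47.8°] cycloidal, h=19: full span → s += 19 → s = 19.0000
seg 2 [47.8°–88.3°] uniform, h=26: θ=74.8° here. β=27, B=40.5. 26·27/40.5 = 17.3333 → s = 36.3333

36.3333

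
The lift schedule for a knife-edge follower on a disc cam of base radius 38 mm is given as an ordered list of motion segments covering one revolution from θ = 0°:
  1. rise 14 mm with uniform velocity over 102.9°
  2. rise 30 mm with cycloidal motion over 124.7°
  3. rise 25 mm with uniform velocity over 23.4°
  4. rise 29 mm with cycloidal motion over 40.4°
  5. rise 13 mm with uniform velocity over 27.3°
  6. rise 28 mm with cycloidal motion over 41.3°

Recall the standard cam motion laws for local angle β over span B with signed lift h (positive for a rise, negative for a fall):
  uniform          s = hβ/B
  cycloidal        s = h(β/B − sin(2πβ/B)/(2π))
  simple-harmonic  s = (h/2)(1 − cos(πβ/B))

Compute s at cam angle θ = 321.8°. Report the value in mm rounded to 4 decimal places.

seg 1 [0°–102.9°] uniform, h=14: full span → s += 14 → s = 14.0000
seg 2 [102.9°–227.6°] cycloidal, h=30: full span → s += 30 → s = 44.0000
seg 3 [227.6°–251°] uniform, h=25: full span → s += 25 → s = 69.0000
seg 4 [251°–291.4°] cycloidal, h=29: full span → s += 29 → s = 98.0000
seg 5 [291.4°–318.7°] uniform, h=13: full span → s += 13 → s = 111.0000
seg 6 [318.7°–360°] cycloidal, h=28: θ=321.8° here. β=3.1, B=41.3. 28·(0.0751 − sin(2π·0.0751)/(2π)) = 0.0770 → s = 111.0770

111.0770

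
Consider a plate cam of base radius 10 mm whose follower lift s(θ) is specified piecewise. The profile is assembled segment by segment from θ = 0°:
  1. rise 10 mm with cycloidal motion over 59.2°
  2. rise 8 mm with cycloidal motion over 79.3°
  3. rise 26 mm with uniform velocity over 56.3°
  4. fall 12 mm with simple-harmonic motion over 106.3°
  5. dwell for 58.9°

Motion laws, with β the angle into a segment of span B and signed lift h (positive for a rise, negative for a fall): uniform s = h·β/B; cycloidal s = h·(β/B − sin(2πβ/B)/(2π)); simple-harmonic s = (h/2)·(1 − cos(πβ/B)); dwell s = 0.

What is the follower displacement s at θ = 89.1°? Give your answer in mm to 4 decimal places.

seg 1 [0°–59.2°] cycloidal, h=10: full span → s += 10 → s = 10.0000
seg 2 [59.2°–138.5°] cycloidal, h=8: θ=89.1° here. β=29.9, B=79.3. 8·(0.3770 − sin(2π·0.3770)/(2π)) = 2.1277 → s = 12.1277

12.1277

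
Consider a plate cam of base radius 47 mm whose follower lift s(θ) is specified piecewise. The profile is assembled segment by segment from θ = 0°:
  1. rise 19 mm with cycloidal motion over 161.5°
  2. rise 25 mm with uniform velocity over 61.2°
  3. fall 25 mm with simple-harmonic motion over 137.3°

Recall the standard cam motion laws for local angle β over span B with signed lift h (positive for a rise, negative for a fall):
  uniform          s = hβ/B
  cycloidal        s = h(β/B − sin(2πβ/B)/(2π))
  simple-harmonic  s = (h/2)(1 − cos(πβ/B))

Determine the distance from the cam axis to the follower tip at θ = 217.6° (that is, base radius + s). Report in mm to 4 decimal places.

seg 1 [0°–161.5°] cycloidal, h=19: full span → s += 19 → s = 19.0000
seg 2 [161.5°–222.7°] uniform, h=25: θ=217.6° here. β=56.1, B=61.2. 25·56.1/61.2 = 22.9167 → s = 41.9167
radial distance = base radius + s = 47 + 41.9167 = 88.9167

88.9167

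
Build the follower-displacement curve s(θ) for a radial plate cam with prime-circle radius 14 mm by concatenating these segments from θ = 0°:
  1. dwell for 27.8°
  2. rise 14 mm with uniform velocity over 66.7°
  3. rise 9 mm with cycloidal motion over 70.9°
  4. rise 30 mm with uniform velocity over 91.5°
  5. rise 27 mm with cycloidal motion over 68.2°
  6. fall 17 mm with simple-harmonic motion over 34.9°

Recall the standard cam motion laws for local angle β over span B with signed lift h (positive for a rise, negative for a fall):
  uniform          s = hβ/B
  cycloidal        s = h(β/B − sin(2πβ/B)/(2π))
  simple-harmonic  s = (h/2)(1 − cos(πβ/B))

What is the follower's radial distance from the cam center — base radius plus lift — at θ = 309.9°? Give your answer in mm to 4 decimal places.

seg 1 [0°–27.8°] dwell: s stays 0.0000
seg 2 [27.8°–94.5°] uniform, h=14: full span → s += 14 → s = 14.0000
seg 3 [94.5°–165.4°] cycloidal, h=9: full span → s += 9 → s = 23.0000
seg 4 [165.4°–256.9°] uniform, h=30: full span → s += 30 → s = 53.0000
seg 5 [256.9°–325.1°] cycloidal, h=27: θ=309.9° here. β=53, B=68.2. 27·(0.7771 − sin(2π·0.7771)/(2π)) = 25.2173 → s = 78.2173
radial distance = base radius + s = 14 + 78.2173 = 92.2173

92.2173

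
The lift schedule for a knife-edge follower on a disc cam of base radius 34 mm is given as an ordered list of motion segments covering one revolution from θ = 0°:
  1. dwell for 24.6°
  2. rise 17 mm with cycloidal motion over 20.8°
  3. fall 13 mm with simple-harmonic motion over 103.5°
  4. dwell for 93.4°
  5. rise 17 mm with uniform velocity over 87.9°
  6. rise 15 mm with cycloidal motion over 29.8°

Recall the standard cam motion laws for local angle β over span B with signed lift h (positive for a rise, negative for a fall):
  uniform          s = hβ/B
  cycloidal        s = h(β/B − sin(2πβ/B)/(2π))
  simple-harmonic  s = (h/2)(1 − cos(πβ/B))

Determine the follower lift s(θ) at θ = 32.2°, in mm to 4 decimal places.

seg 1 [0°–24.6°] dwell: s stays 0.0000
seg 2 [24.6°–45.4°] cycloidal, h=17: θ=32.2° here. β=7.6, B=20.8. 17·(0.3654 − sin(2π·0.3654)/(2π)) = 4.1863 → s = 4.1863

4.1863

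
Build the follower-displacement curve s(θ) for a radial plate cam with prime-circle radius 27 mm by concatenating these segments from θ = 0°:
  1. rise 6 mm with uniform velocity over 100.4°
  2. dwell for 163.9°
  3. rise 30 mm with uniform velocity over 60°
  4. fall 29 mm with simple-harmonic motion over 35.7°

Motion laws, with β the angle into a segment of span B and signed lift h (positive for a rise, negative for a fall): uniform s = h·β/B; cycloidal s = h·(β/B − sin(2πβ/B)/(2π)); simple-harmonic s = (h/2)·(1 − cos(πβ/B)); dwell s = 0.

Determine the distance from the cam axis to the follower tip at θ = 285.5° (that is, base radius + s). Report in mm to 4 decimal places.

seg 1 [0°–100.4°] uniform, h=6: full span → s += 6 → s = 6.0000
seg 2 [100.4°–264.3°] dwell: s stays 6.0000
seg 3 [264.3°–324.3°] uniform, h=30: θ=285.5° here. β=21.2, B=60. 30·21.2/60 = 10.6000 → s = 16.6000
radial distance = base radius + s = 27 + 16.6000 = 43.6000

43.6000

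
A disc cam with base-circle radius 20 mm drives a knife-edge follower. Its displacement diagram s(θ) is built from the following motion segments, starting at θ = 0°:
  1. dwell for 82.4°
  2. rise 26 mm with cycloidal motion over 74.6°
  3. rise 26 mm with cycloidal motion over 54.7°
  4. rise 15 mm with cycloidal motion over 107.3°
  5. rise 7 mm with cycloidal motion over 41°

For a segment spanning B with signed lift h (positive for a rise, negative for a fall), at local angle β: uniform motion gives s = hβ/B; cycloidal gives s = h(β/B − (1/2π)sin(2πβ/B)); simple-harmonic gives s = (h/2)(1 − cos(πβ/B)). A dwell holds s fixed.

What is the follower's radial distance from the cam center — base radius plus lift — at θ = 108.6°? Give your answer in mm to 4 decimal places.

seg 1 [0°–82.4°] dwell: s stays 0.0000
seg 2 [82.4°–157°] cycloidal, h=26: θ=108.6° here. β=26.2, B=74.6. 26·(0.3512 − sin(2π·0.3512)/(2π)) = 5.8022 → s = 5.8022
radial distance = base radius + s = 20 + 5.8022 = 25.8022

25.8022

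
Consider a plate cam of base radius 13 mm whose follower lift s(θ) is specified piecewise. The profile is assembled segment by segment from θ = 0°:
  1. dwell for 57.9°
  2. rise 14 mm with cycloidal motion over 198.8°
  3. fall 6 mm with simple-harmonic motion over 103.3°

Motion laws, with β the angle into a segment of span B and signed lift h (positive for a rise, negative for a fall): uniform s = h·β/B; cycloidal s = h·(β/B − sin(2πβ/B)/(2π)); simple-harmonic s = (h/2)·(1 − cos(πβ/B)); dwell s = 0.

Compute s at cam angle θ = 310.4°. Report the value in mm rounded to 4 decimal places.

seg 1 [0°–57.9°] dwell: s stays 0.0000
seg 2 [57.9°–256.7°] cycloidal, h=14: full span → s += 14 → s = 14.0000
seg 3 [256.7°–360°] simple-harmonic, h=-6: θ=310.4° here. β=53.7, B=103.3. -6/2·(1 − cos(π·0.5198)) = -3.1869 → s = 10.8131

10.8131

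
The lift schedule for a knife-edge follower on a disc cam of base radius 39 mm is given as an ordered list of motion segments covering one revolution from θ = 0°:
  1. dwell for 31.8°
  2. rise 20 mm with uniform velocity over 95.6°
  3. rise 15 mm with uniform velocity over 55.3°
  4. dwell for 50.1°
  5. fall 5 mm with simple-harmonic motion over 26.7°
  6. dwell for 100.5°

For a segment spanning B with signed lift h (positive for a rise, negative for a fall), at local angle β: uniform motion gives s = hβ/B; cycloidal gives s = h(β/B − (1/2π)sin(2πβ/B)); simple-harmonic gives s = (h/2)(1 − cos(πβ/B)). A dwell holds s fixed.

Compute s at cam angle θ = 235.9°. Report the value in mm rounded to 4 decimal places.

seg 1 [0°–31.8°] dwell: s stays 0.0000
seg 2 [31.8°–127.4°] uniform, h=20: full span → s += 20 → s = 20.0000
seg 3 [127.4°–182.7°] uniform, h=15: full span → s += 15 → s = 35.0000
seg 4 [182.7°–232.8°] dwell: s stays 35.0000
seg 5 [232.8°–259.5°] simple-harmonic, h=-5: θ=235.9° here. β=3.1, B=26.7. -5/2·(1 − cos(π·0.1161)) = -0.1645 → s = 34.8355

34.8355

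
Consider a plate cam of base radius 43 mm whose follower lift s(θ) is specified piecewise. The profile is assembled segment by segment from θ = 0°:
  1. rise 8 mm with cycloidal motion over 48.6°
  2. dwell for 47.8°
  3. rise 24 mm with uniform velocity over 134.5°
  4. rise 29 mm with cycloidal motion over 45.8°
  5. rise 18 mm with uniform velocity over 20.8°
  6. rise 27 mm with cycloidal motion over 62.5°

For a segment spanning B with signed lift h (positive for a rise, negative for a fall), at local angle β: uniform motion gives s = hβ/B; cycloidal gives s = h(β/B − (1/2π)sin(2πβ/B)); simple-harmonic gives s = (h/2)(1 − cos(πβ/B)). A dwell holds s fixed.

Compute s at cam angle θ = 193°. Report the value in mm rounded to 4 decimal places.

seg 1 [0°–48.6°] cycloidal, h=8: full span → s += 8 → s = 8.0000
seg 2 [48.6°–96.4°] dwell: s stays 8.0000
seg 3 [96.4°–230.9°] uniform, h=24: θ=193° here. β=96.6, B=134.5. 24·96.6/134.5 = 17.2372 → s = 25.2372

25.2372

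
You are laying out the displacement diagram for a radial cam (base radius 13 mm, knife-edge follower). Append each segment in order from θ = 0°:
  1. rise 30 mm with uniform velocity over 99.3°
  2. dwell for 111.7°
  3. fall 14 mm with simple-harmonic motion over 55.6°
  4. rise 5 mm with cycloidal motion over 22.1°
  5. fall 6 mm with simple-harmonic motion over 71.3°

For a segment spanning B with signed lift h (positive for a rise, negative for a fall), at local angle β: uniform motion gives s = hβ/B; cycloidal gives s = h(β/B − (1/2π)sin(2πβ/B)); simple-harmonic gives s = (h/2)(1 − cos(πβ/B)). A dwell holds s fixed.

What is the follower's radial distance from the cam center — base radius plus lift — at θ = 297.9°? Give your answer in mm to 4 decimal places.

seg 1 [0°–99.3°] uniform, h=30: full span → s += 30 → s = 30.0000
seg 2 [99.3°–211°] dwell: s stays 30.0000
seg 3 [211°–266.6°] simple-harmonic, h=-14: full span → s += -14 → s = 16.0000
seg 4 [266.6°–288.7°] cycloidal, h=5: full span → s += 5 → s = 21.0000
seg 5 [288.7°–360°] simple-harmonic, h=-6: θ=297.9° here. β=9.2, B=71.3. -6/2·(1 − cos(π·0.1290)) = -0.2431 → s = 20.7569
radial distance = base radius + s = 13 + 20.7569 = 33.7569

33.7569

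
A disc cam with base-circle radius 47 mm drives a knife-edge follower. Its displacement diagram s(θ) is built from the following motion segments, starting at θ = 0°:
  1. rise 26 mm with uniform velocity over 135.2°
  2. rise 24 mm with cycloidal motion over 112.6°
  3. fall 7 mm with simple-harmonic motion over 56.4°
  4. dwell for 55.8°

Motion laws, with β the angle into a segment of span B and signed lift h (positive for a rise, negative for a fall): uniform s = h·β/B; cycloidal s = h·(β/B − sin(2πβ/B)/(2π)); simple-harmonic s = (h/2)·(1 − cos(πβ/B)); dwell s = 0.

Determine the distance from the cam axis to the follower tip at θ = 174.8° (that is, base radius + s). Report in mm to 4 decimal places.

seg 1 [0°–135.2°] uniform, h=26: full span → s += 26 → s = 26.0000
seg 2 [135.2°–247.8°] cycloidal, h=24: θ=174.8° here. β=39.6, B=112.6. 24·(0.3517 − sin(2π·0.3517)/(2π)) = 5.3743 → s = 31.3743
radial distance = base radius + s = 47 + 31.3743 = 78.3743

78.3743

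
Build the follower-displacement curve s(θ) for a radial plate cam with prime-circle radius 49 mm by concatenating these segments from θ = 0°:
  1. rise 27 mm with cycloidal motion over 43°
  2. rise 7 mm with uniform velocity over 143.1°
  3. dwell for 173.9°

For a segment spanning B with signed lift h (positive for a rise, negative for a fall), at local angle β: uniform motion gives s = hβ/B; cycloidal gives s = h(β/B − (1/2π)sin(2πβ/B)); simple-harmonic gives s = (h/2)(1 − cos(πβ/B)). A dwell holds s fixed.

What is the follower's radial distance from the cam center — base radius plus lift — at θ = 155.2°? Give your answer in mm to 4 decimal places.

seg 1 [0°–43°] cycloidal, h=27: full span → s += 27 → s = 27.0000
seg 2 [43°–186.1°] uniform, h=7: θ=155.2° here. β=112.2, B=143.1. 7·112.2/143.1 = 5.4885 → s = 32.4885
radial distance = base radius + s = 49 + 32.4885 = 81.4885

81.4885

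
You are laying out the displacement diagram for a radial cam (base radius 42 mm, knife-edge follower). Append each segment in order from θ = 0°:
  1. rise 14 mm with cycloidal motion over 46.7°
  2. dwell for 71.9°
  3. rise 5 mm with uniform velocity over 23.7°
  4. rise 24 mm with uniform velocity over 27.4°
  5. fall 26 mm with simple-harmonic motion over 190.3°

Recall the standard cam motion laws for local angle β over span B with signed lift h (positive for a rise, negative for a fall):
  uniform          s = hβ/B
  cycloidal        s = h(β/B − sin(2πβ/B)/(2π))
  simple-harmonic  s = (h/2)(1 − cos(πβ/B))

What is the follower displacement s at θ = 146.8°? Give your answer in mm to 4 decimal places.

seg 1 [0°–46.7°] cycloidal, h=14: full span → s += 14 → s = 14.0000
seg 2 [46.7°–118.6°] dwell: s stays 14.0000
seg 3 [118.6°–142.3°] uniform, h=5: full span → s += 5 → s = 19.0000
seg 4 [142.3°–169.7°] uniform, h=24: θ=146.8° here. β=4.5, B=27.4. 24·4.5/27.4 = 3.9416 → s = 22.9416

22.9416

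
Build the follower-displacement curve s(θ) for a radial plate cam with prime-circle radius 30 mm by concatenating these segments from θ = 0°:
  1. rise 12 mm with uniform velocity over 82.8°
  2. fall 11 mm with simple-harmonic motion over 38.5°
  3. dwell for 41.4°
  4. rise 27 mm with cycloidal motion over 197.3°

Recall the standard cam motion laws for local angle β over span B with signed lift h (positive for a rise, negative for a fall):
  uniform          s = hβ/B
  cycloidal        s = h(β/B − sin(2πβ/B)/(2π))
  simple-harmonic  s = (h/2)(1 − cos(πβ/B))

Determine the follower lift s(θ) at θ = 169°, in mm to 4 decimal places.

seg 1 [0°–82.8°] uniform, h=12: full span → s += 12 → s = 12.0000
seg 2 [82.8°–121.3°] simple-harmonic, h=-11: full span → s += -11 → s = 1.0000
seg 3 [121.3°–162.7°] dwell: s stays 1.0000
seg 4 [162.7°–360°] cycloidal, h=27: θ=169° here. β=6.3, B=197.3. 27·(0.0319 − sin(2π·0.0319)/(2π)) = 0.0058 → s = 1.0058

1.0058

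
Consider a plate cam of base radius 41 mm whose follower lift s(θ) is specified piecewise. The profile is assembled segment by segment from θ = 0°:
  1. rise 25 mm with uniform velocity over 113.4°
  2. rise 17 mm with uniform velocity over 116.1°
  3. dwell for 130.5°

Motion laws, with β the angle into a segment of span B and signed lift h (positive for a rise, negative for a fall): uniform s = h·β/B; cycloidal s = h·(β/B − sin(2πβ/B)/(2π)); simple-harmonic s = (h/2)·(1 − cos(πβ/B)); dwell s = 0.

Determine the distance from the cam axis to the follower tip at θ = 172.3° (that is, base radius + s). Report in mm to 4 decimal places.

seg 1 [0°–113.4°] uniform, h=25: full span → s += 25 → s = 25.0000
seg 2 [113.4°–229.5°] uniform, h=17: θ=172.3° here. β=58.9, B=116.1. 17·58.9/116.1 = 8.6245 → s = 33.6245
radial distance = base radius + s = 41 + 33.6245 = 74.6245

74.6245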